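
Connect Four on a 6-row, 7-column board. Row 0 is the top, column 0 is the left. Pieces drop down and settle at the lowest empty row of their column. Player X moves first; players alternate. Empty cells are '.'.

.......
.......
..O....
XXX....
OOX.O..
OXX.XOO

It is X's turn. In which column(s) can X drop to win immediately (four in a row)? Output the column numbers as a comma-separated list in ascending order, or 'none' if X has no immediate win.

Answer: 3

Derivation:
col 0: drop X → no win
col 1: drop X → no win
col 2: drop X → no win
col 3: drop X → WIN!
col 4: drop X → no win
col 5: drop X → no win
col 6: drop X → no win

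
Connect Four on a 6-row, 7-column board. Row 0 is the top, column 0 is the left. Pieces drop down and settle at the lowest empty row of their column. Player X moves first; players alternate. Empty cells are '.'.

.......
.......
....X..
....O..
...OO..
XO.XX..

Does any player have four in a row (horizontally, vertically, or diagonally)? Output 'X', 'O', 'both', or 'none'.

none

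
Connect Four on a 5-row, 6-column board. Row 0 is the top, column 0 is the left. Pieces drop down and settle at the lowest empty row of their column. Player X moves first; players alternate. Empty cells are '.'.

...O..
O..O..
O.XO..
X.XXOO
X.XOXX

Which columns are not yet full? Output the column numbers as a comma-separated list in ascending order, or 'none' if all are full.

Answer: 0,1,2,4,5

Derivation:
col 0: top cell = '.' → open
col 1: top cell = '.' → open
col 2: top cell = '.' → open
col 3: top cell = 'O' → FULL
col 4: top cell = '.' → open
col 5: top cell = '.' → open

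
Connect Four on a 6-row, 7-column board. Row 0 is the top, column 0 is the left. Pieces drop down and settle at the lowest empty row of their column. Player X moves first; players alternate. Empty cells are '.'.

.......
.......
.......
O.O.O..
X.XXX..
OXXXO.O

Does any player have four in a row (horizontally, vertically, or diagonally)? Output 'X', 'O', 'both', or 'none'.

none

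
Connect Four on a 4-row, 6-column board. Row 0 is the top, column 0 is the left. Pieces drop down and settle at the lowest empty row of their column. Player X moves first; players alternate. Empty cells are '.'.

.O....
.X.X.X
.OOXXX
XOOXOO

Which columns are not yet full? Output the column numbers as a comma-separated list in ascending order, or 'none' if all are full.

col 0: top cell = '.' → open
col 1: top cell = 'O' → FULL
col 2: top cell = '.' → open
col 3: top cell = '.' → open
col 4: top cell = '.' → open
col 5: top cell = '.' → open

Answer: 0,2,3,4,5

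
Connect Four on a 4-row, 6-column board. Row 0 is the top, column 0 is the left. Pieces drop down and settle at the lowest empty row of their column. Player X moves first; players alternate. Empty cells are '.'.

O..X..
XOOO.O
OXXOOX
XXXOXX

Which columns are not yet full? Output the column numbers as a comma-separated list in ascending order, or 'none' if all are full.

Answer: 1,2,4,5

Derivation:
col 0: top cell = 'O' → FULL
col 1: top cell = '.' → open
col 2: top cell = '.' → open
col 3: top cell = 'X' → FULL
col 4: top cell = '.' → open
col 5: top cell = '.' → open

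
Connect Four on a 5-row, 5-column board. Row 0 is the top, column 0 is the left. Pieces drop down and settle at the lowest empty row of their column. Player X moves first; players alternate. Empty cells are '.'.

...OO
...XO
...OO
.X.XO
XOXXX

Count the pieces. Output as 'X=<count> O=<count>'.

X=7 O=7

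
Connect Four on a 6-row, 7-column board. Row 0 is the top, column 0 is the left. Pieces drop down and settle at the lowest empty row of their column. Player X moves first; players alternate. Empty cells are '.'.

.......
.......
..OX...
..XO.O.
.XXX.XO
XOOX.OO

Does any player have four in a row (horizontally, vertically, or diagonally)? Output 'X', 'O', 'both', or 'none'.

X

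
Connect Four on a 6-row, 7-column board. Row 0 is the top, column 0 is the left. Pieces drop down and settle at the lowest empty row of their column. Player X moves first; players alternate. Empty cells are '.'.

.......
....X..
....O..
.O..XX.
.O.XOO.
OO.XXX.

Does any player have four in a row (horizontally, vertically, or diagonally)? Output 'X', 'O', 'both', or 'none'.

none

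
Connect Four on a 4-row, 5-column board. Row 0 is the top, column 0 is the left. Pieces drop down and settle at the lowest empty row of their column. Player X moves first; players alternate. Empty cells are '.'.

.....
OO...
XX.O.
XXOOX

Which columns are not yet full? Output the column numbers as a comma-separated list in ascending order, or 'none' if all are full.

Answer: 0,1,2,3,4

Derivation:
col 0: top cell = '.' → open
col 1: top cell = '.' → open
col 2: top cell = '.' → open
col 3: top cell = '.' → open
col 4: top cell = '.' → open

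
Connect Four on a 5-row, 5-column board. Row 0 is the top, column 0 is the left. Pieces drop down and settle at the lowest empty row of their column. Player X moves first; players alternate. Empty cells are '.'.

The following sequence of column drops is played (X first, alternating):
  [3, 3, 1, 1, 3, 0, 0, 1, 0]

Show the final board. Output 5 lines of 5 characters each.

Answer: .....
.....
XO.X.
XO.O.
OX.X.

Derivation:
Move 1: X drops in col 3, lands at row 4
Move 2: O drops in col 3, lands at row 3
Move 3: X drops in col 1, lands at row 4
Move 4: O drops in col 1, lands at row 3
Move 5: X drops in col 3, lands at row 2
Move 6: O drops in col 0, lands at row 4
Move 7: X drops in col 0, lands at row 3
Move 8: O drops in col 1, lands at row 2
Move 9: X drops in col 0, lands at row 2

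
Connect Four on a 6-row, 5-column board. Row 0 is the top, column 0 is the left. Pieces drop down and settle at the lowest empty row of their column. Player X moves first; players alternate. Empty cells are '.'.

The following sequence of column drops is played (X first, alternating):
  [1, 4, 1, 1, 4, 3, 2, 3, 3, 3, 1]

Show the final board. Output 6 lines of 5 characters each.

Answer: .....
.....
.X.O.
.O.X.
.X.OX
.XXOO

Derivation:
Move 1: X drops in col 1, lands at row 5
Move 2: O drops in col 4, lands at row 5
Move 3: X drops in col 1, lands at row 4
Move 4: O drops in col 1, lands at row 3
Move 5: X drops in col 4, lands at row 4
Move 6: O drops in col 3, lands at row 5
Move 7: X drops in col 2, lands at row 5
Move 8: O drops in col 3, lands at row 4
Move 9: X drops in col 3, lands at row 3
Move 10: O drops in col 3, lands at row 2
Move 11: X drops in col 1, lands at row 2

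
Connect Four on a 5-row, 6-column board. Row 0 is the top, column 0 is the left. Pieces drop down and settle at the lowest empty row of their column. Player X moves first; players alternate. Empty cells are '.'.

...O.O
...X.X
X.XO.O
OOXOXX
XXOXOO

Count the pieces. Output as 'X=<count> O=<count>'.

X=10 O=10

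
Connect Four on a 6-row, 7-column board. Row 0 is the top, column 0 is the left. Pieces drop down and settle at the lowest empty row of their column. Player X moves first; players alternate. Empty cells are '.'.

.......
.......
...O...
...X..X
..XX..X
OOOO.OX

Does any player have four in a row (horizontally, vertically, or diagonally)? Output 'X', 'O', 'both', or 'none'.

O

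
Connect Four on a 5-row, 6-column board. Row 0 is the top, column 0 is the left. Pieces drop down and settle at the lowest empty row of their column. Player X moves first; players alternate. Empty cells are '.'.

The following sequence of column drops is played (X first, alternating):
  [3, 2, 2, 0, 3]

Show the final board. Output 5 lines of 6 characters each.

Answer: ......
......
......
..XX..
O.OX..

Derivation:
Move 1: X drops in col 3, lands at row 4
Move 2: O drops in col 2, lands at row 4
Move 3: X drops in col 2, lands at row 3
Move 4: O drops in col 0, lands at row 4
Move 5: X drops in col 3, lands at row 3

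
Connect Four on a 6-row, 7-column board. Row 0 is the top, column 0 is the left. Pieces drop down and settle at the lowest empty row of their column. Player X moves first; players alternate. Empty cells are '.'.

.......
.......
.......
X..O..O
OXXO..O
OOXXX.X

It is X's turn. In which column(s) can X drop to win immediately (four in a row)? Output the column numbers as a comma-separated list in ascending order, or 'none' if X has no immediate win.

Answer: 5

Derivation:
col 0: drop X → no win
col 1: drop X → no win
col 2: drop X → no win
col 3: drop X → no win
col 4: drop X → no win
col 5: drop X → WIN!
col 6: drop X → no win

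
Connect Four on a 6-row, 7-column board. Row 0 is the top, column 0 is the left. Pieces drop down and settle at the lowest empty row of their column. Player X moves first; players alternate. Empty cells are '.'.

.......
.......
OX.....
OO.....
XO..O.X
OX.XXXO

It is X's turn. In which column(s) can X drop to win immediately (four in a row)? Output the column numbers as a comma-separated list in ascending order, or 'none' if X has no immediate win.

col 0: drop X → no win
col 1: drop X → no win
col 2: drop X → WIN!
col 3: drop X → no win
col 4: drop X → no win
col 5: drop X → no win
col 6: drop X → no win

Answer: 2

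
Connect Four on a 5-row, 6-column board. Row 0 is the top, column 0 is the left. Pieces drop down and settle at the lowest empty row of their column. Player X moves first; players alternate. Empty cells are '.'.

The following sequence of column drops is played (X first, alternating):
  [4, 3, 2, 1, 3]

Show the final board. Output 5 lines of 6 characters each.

Answer: ......
......
......
...X..
.OXOX.

Derivation:
Move 1: X drops in col 4, lands at row 4
Move 2: O drops in col 3, lands at row 4
Move 3: X drops in col 2, lands at row 4
Move 4: O drops in col 1, lands at row 4
Move 5: X drops in col 3, lands at row 3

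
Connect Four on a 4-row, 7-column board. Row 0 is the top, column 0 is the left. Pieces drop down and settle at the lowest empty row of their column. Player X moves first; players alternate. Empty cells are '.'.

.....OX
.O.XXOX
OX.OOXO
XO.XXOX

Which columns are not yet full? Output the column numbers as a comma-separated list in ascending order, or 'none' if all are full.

col 0: top cell = '.' → open
col 1: top cell = '.' → open
col 2: top cell = '.' → open
col 3: top cell = '.' → open
col 4: top cell = '.' → open
col 5: top cell = 'O' → FULL
col 6: top cell = 'X' → FULL

Answer: 0,1,2,3,4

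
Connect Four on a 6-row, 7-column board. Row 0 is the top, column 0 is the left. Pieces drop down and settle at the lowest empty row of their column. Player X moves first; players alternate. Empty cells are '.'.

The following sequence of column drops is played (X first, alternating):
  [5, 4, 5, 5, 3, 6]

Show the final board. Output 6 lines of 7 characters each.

Move 1: X drops in col 5, lands at row 5
Move 2: O drops in col 4, lands at row 5
Move 3: X drops in col 5, lands at row 4
Move 4: O drops in col 5, lands at row 3
Move 5: X drops in col 3, lands at row 5
Move 6: O drops in col 6, lands at row 5

Answer: .......
.......
.......
.....O.
.....X.
...XOXO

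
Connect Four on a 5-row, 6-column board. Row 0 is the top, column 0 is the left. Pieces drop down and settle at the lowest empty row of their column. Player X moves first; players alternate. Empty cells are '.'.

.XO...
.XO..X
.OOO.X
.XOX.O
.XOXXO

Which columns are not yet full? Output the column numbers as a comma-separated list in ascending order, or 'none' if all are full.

Answer: 0,3,4,5

Derivation:
col 0: top cell = '.' → open
col 1: top cell = 'X' → FULL
col 2: top cell = 'O' → FULL
col 3: top cell = '.' → open
col 4: top cell = '.' → open
col 5: top cell = '.' → open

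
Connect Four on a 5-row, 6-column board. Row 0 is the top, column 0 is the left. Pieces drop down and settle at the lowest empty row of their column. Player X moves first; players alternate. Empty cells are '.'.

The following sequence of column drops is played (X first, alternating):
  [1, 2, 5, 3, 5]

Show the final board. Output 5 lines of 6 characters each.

Move 1: X drops in col 1, lands at row 4
Move 2: O drops in col 2, lands at row 4
Move 3: X drops in col 5, lands at row 4
Move 4: O drops in col 3, lands at row 4
Move 5: X drops in col 5, lands at row 3

Answer: ......
......
......
.....X
.XOO.X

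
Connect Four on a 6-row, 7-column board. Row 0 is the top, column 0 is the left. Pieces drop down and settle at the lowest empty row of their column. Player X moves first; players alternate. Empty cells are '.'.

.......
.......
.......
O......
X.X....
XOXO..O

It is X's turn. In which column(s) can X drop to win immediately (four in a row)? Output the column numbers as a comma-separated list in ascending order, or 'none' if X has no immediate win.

Answer: none

Derivation:
col 0: drop X → no win
col 1: drop X → no win
col 2: drop X → no win
col 3: drop X → no win
col 4: drop X → no win
col 5: drop X → no win
col 6: drop X → no win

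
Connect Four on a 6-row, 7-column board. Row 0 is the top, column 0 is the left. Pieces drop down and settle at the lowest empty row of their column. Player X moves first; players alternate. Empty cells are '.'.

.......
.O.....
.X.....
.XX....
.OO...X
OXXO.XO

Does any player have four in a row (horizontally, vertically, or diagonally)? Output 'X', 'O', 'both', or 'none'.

none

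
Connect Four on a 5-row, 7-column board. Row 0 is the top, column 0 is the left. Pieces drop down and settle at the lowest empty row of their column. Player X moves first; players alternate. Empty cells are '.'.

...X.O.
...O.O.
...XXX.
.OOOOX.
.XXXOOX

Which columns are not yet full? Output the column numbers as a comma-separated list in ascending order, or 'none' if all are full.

Answer: 0,1,2,4,6

Derivation:
col 0: top cell = '.' → open
col 1: top cell = '.' → open
col 2: top cell = '.' → open
col 3: top cell = 'X' → FULL
col 4: top cell = '.' → open
col 5: top cell = 'O' → FULL
col 6: top cell = '.' → open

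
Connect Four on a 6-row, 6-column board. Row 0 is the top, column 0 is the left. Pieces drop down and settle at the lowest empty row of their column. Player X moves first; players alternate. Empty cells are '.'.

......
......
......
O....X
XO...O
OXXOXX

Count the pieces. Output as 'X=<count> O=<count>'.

X=6 O=5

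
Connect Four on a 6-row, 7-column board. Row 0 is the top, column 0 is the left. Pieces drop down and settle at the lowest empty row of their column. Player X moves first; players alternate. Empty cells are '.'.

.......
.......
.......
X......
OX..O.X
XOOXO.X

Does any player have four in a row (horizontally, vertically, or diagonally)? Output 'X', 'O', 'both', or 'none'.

none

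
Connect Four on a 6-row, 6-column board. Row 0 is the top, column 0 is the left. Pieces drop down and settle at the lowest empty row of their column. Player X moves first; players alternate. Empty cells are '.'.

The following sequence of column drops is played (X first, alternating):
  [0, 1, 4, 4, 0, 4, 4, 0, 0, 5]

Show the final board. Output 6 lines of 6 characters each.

Answer: ......
......
X...X.
O...O.
X...O.
XO..XO

Derivation:
Move 1: X drops in col 0, lands at row 5
Move 2: O drops in col 1, lands at row 5
Move 3: X drops in col 4, lands at row 5
Move 4: O drops in col 4, lands at row 4
Move 5: X drops in col 0, lands at row 4
Move 6: O drops in col 4, lands at row 3
Move 7: X drops in col 4, lands at row 2
Move 8: O drops in col 0, lands at row 3
Move 9: X drops in col 0, lands at row 2
Move 10: O drops in col 5, lands at row 5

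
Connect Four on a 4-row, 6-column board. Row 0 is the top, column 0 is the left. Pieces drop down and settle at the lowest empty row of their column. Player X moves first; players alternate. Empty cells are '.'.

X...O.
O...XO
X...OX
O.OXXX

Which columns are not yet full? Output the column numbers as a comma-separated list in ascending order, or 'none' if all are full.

Answer: 1,2,3,5

Derivation:
col 0: top cell = 'X' → FULL
col 1: top cell = '.' → open
col 2: top cell = '.' → open
col 3: top cell = '.' → open
col 4: top cell = 'O' → FULL
col 5: top cell = '.' → open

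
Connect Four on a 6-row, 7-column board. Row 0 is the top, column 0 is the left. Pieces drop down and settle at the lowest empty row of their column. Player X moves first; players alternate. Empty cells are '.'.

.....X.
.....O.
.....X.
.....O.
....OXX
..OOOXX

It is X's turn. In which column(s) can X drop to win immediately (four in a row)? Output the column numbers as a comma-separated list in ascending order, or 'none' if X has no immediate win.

Answer: none

Derivation:
col 0: drop X → no win
col 1: drop X → no win
col 2: drop X → no win
col 3: drop X → no win
col 4: drop X → no win
col 6: drop X → no win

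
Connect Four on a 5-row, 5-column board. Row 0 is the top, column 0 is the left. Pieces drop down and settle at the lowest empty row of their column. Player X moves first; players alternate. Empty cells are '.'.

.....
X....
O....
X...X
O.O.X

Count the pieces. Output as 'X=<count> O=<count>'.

X=4 O=3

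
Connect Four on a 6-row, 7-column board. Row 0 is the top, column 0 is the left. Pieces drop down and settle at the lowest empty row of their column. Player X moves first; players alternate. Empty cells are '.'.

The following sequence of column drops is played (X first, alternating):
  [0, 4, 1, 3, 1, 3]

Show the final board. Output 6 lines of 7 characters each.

Move 1: X drops in col 0, lands at row 5
Move 2: O drops in col 4, lands at row 5
Move 3: X drops in col 1, lands at row 5
Move 4: O drops in col 3, lands at row 5
Move 5: X drops in col 1, lands at row 4
Move 6: O drops in col 3, lands at row 4

Answer: .......
.......
.......
.......
.X.O...
XX.OO..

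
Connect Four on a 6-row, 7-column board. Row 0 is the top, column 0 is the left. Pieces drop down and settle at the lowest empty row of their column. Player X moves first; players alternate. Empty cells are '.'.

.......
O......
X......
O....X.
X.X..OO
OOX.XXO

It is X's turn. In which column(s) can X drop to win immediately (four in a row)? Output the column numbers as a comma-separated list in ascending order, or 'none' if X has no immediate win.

col 0: drop X → no win
col 1: drop X → no win
col 2: drop X → no win
col 3: drop X → WIN!
col 4: drop X → no win
col 5: drop X → no win
col 6: drop X → no win

Answer: 3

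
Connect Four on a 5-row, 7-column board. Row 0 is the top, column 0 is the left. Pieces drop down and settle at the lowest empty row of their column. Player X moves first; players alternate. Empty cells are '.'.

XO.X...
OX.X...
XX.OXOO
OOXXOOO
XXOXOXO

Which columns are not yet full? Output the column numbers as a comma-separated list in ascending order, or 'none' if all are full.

col 0: top cell = 'X' → FULL
col 1: top cell = 'O' → FULL
col 2: top cell = '.' → open
col 3: top cell = 'X' → FULL
col 4: top cell = '.' → open
col 5: top cell = '.' → open
col 6: top cell = '.' → open

Answer: 2,4,5,6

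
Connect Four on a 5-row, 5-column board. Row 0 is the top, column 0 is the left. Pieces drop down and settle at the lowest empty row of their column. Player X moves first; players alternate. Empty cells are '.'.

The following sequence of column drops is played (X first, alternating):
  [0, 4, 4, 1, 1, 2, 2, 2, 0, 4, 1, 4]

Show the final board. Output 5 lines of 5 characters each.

Move 1: X drops in col 0, lands at row 4
Move 2: O drops in col 4, lands at row 4
Move 3: X drops in col 4, lands at row 3
Move 4: O drops in col 1, lands at row 4
Move 5: X drops in col 1, lands at row 3
Move 6: O drops in col 2, lands at row 4
Move 7: X drops in col 2, lands at row 3
Move 8: O drops in col 2, lands at row 2
Move 9: X drops in col 0, lands at row 3
Move 10: O drops in col 4, lands at row 2
Move 11: X drops in col 1, lands at row 2
Move 12: O drops in col 4, lands at row 1

Answer: .....
....O
.XO.O
XXX.X
XOO.O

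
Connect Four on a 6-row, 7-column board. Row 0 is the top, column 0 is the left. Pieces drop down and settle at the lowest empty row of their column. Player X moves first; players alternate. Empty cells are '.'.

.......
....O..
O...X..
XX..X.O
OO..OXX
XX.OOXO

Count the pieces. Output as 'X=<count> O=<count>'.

X=9 O=9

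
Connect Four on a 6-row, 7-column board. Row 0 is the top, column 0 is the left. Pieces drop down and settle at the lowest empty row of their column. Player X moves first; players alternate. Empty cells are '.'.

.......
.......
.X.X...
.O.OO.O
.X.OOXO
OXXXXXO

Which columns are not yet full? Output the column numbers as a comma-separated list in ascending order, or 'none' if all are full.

Answer: 0,1,2,3,4,5,6

Derivation:
col 0: top cell = '.' → open
col 1: top cell = '.' → open
col 2: top cell = '.' → open
col 3: top cell = '.' → open
col 4: top cell = '.' → open
col 5: top cell = '.' → open
col 6: top cell = '.' → open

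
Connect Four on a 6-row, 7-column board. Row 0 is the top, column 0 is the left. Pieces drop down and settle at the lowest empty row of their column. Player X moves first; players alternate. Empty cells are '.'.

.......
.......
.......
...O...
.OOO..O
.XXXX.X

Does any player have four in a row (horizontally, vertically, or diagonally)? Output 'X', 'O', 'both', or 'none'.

X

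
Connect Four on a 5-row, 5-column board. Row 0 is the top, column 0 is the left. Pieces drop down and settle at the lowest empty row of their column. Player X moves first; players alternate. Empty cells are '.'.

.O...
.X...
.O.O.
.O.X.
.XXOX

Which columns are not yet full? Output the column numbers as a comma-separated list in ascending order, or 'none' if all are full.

Answer: 0,2,3,4

Derivation:
col 0: top cell = '.' → open
col 1: top cell = 'O' → FULL
col 2: top cell = '.' → open
col 3: top cell = '.' → open
col 4: top cell = '.' → open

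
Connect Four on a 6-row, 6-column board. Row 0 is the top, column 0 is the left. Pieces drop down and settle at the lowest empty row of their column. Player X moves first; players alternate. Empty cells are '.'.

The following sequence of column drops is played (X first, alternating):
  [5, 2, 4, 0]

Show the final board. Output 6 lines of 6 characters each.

Answer: ......
......
......
......
......
O.O.XX

Derivation:
Move 1: X drops in col 5, lands at row 5
Move 2: O drops in col 2, lands at row 5
Move 3: X drops in col 4, lands at row 5
Move 4: O drops in col 0, lands at row 5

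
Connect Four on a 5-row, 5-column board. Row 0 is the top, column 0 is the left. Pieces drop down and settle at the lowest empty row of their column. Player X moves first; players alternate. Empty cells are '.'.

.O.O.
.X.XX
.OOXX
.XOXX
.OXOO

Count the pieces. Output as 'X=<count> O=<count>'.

X=9 O=8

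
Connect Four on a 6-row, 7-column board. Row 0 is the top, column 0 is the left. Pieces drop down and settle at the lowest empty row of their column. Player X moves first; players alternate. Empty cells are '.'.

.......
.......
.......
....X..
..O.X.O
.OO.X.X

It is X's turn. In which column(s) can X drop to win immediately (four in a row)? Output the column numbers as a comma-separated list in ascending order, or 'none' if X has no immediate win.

col 0: drop X → no win
col 1: drop X → no win
col 2: drop X → no win
col 3: drop X → no win
col 4: drop X → WIN!
col 5: drop X → no win
col 6: drop X → no win

Answer: 4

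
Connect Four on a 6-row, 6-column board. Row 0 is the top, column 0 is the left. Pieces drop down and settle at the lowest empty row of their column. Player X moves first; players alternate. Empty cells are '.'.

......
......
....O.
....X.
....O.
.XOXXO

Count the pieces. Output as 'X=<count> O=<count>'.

X=4 O=4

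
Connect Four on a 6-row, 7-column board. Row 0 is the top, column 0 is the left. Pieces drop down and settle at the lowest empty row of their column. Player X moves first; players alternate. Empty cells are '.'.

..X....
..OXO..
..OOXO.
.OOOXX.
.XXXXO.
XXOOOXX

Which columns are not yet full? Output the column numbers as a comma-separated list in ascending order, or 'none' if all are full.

col 0: top cell = '.' → open
col 1: top cell = '.' → open
col 2: top cell = 'X' → FULL
col 3: top cell = '.' → open
col 4: top cell = '.' → open
col 5: top cell = '.' → open
col 6: top cell = '.' → open

Answer: 0,1,3,4,5,6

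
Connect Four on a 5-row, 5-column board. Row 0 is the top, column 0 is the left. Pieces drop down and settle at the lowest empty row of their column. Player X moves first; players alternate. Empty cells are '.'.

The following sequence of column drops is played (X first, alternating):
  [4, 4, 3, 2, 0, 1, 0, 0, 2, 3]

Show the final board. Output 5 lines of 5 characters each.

Answer: .....
.....
O....
X.XOO
XOOXX

Derivation:
Move 1: X drops in col 4, lands at row 4
Move 2: O drops in col 4, lands at row 3
Move 3: X drops in col 3, lands at row 4
Move 4: O drops in col 2, lands at row 4
Move 5: X drops in col 0, lands at row 4
Move 6: O drops in col 1, lands at row 4
Move 7: X drops in col 0, lands at row 3
Move 8: O drops in col 0, lands at row 2
Move 9: X drops in col 2, lands at row 3
Move 10: O drops in col 3, lands at row 3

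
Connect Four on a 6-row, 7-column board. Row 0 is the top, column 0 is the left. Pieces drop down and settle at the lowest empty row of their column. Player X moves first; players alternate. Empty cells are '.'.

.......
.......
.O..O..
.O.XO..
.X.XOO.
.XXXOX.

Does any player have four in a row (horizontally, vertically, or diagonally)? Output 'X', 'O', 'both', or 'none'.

O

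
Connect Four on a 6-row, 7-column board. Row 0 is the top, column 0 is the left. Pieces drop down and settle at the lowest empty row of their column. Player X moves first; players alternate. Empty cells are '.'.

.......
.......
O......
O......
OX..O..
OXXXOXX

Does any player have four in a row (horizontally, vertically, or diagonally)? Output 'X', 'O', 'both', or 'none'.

O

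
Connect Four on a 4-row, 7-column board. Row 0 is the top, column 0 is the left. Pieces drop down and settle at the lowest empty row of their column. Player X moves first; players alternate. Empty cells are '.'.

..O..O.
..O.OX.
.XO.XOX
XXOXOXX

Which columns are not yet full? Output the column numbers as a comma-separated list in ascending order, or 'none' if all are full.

Answer: 0,1,3,4,6

Derivation:
col 0: top cell = '.' → open
col 1: top cell = '.' → open
col 2: top cell = 'O' → FULL
col 3: top cell = '.' → open
col 4: top cell = '.' → open
col 5: top cell = 'O' → FULL
col 6: top cell = '.' → open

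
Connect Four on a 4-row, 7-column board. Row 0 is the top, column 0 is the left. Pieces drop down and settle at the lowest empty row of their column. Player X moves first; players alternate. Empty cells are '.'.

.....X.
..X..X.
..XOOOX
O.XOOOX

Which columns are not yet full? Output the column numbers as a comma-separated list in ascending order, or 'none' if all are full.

col 0: top cell = '.' → open
col 1: top cell = '.' → open
col 2: top cell = '.' → open
col 3: top cell = '.' → open
col 4: top cell = '.' → open
col 5: top cell = 'X' → FULL
col 6: top cell = '.' → open

Answer: 0,1,2,3,4,6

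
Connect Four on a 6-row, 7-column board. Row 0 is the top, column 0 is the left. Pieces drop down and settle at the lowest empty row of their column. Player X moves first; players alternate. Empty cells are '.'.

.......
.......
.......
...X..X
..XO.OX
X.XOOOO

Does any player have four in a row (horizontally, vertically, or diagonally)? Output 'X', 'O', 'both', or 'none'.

O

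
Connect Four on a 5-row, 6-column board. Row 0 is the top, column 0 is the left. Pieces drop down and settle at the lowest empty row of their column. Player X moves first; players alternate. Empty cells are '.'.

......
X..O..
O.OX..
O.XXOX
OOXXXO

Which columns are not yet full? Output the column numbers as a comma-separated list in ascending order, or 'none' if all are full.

col 0: top cell = '.' → open
col 1: top cell = '.' → open
col 2: top cell = '.' → open
col 3: top cell = '.' → open
col 4: top cell = '.' → open
col 5: top cell = '.' → open

Answer: 0,1,2,3,4,5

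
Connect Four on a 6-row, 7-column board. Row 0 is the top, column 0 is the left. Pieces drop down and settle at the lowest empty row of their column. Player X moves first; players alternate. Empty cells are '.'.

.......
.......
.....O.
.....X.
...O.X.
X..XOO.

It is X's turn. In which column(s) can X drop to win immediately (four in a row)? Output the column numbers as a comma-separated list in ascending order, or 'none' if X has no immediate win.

col 0: drop X → no win
col 1: drop X → no win
col 2: drop X → no win
col 3: drop X → no win
col 4: drop X → no win
col 5: drop X → no win
col 6: drop X → no win

Answer: none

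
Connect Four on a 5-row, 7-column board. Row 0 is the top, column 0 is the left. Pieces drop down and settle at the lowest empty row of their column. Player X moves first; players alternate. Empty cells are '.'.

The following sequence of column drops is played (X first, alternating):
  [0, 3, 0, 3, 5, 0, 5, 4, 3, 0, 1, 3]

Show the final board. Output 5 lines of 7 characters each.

Answer: .......
O..O...
O..X...
X..O.X.
XX.OOX.

Derivation:
Move 1: X drops in col 0, lands at row 4
Move 2: O drops in col 3, lands at row 4
Move 3: X drops in col 0, lands at row 3
Move 4: O drops in col 3, lands at row 3
Move 5: X drops in col 5, lands at row 4
Move 6: O drops in col 0, lands at row 2
Move 7: X drops in col 5, lands at row 3
Move 8: O drops in col 4, lands at row 4
Move 9: X drops in col 3, lands at row 2
Move 10: O drops in col 0, lands at row 1
Move 11: X drops in col 1, lands at row 4
Move 12: O drops in col 3, lands at row 1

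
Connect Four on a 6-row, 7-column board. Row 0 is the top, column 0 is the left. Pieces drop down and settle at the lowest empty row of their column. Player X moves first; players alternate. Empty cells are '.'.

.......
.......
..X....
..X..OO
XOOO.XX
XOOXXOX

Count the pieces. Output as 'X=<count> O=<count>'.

X=9 O=8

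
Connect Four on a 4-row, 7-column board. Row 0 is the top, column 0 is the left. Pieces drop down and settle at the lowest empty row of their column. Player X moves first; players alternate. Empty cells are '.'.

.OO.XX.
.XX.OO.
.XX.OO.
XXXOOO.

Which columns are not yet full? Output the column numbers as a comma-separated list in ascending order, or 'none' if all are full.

Answer: 0,3,6

Derivation:
col 0: top cell = '.' → open
col 1: top cell = 'O' → FULL
col 2: top cell = 'O' → FULL
col 3: top cell = '.' → open
col 4: top cell = 'X' → FULL
col 5: top cell = 'X' → FULL
col 6: top cell = '.' → open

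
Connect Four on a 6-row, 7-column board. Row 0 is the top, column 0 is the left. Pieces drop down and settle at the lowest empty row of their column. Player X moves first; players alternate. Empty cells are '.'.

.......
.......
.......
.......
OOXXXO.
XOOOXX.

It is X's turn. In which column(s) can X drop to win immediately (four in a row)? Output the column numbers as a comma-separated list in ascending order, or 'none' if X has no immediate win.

Answer: none

Derivation:
col 0: drop X → no win
col 1: drop X → no win
col 2: drop X → no win
col 3: drop X → no win
col 4: drop X → no win
col 5: drop X → no win
col 6: drop X → no win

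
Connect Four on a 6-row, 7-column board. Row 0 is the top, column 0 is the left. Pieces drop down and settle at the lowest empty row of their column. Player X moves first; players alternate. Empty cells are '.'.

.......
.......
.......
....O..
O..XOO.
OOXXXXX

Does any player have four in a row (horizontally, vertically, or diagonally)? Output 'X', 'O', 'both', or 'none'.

X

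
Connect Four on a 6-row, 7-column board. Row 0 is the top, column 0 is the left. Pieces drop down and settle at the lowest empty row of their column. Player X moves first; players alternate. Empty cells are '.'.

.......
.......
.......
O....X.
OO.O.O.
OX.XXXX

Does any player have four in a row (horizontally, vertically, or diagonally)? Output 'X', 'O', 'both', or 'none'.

X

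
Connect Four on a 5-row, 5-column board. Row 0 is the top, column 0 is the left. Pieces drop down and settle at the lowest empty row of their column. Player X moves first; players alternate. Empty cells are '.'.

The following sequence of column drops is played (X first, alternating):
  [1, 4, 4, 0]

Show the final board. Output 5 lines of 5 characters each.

Move 1: X drops in col 1, lands at row 4
Move 2: O drops in col 4, lands at row 4
Move 3: X drops in col 4, lands at row 3
Move 4: O drops in col 0, lands at row 4

Answer: .....
.....
.....
....X
OX..O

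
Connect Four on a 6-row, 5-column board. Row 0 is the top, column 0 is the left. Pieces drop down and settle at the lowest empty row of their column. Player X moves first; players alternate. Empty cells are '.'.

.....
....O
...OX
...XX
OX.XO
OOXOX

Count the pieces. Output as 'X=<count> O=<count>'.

X=7 O=7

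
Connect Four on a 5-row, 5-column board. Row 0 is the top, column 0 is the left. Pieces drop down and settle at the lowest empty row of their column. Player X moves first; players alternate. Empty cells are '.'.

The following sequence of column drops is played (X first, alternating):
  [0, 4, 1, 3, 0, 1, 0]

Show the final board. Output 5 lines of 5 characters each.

Answer: .....
.....
X....
XO...
XX.OO

Derivation:
Move 1: X drops in col 0, lands at row 4
Move 2: O drops in col 4, lands at row 4
Move 3: X drops in col 1, lands at row 4
Move 4: O drops in col 3, lands at row 4
Move 5: X drops in col 0, lands at row 3
Move 6: O drops in col 1, lands at row 3
Move 7: X drops in col 0, lands at row 2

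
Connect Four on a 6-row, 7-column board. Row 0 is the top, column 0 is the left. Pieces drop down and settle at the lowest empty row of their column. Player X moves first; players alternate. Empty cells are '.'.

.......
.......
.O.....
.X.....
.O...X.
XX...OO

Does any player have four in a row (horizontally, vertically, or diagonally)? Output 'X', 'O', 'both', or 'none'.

none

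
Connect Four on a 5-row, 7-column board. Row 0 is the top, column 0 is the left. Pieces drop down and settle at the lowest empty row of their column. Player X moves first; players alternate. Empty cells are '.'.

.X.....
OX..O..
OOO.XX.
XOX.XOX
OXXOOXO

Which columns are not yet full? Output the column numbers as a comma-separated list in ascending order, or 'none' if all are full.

Answer: 0,2,3,4,5,6

Derivation:
col 0: top cell = '.' → open
col 1: top cell = 'X' → FULL
col 2: top cell = '.' → open
col 3: top cell = '.' → open
col 4: top cell = '.' → open
col 5: top cell = '.' → open
col 6: top cell = '.' → open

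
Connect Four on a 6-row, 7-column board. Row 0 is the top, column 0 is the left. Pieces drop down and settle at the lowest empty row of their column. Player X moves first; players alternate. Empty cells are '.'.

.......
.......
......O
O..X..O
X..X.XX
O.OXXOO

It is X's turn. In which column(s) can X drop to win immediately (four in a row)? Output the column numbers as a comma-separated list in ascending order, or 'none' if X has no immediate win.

Answer: 3,4

Derivation:
col 0: drop X → no win
col 1: drop X → no win
col 2: drop X → no win
col 3: drop X → WIN!
col 4: drop X → WIN!
col 5: drop X → no win
col 6: drop X → no win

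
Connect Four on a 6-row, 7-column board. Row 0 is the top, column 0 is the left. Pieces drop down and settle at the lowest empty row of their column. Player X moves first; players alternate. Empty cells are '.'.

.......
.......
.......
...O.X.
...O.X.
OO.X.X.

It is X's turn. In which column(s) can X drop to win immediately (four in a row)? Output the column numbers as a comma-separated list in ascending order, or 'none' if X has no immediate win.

Answer: 5

Derivation:
col 0: drop X → no win
col 1: drop X → no win
col 2: drop X → no win
col 3: drop X → no win
col 4: drop X → no win
col 5: drop X → WIN!
col 6: drop X → no win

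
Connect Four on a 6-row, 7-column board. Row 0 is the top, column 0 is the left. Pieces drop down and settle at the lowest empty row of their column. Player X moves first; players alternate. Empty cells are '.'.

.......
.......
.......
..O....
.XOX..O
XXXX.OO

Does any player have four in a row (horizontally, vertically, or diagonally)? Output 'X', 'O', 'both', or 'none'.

X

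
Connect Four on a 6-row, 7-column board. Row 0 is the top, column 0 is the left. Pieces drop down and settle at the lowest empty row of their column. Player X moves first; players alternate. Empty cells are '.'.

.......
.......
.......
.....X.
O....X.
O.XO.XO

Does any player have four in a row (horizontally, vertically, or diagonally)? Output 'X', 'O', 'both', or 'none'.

none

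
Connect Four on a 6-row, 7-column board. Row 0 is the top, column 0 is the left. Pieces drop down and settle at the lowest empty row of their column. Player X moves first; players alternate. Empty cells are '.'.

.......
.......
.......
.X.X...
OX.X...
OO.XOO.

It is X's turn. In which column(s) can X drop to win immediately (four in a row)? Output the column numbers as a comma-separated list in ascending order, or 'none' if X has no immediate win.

col 0: drop X → no win
col 1: drop X → no win
col 2: drop X → no win
col 3: drop X → WIN!
col 4: drop X → no win
col 5: drop X → no win
col 6: drop X → no win

Answer: 3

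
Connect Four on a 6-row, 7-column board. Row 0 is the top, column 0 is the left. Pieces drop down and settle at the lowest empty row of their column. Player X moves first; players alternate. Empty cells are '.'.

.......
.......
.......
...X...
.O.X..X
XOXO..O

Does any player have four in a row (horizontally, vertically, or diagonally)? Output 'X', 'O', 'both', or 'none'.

none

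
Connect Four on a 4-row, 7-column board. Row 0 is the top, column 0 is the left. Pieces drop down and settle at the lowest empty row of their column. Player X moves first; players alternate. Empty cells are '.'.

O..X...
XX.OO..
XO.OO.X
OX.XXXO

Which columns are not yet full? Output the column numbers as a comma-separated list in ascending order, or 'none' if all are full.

Answer: 1,2,4,5,6

Derivation:
col 0: top cell = 'O' → FULL
col 1: top cell = '.' → open
col 2: top cell = '.' → open
col 3: top cell = 'X' → FULL
col 4: top cell = '.' → open
col 5: top cell = '.' → open
col 6: top cell = '.' → open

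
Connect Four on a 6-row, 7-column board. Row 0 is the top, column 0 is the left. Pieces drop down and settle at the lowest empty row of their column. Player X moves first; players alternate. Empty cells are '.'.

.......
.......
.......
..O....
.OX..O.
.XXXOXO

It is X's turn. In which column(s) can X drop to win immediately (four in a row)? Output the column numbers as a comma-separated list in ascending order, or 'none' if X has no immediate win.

Answer: 0

Derivation:
col 0: drop X → WIN!
col 1: drop X → no win
col 2: drop X → no win
col 3: drop X → no win
col 4: drop X → no win
col 5: drop X → no win
col 6: drop X → no win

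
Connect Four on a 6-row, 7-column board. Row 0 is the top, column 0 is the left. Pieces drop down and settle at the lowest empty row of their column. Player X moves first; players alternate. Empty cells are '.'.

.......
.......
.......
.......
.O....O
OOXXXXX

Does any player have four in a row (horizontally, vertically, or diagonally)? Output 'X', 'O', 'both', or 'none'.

X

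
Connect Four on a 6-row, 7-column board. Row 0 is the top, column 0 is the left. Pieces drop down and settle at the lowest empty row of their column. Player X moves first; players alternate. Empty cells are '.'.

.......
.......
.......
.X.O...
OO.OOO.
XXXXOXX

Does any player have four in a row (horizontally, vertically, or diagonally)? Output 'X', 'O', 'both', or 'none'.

X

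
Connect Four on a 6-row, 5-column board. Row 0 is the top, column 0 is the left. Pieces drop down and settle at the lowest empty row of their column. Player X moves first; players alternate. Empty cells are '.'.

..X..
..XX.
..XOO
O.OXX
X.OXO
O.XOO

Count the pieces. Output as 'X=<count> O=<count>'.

X=9 O=9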